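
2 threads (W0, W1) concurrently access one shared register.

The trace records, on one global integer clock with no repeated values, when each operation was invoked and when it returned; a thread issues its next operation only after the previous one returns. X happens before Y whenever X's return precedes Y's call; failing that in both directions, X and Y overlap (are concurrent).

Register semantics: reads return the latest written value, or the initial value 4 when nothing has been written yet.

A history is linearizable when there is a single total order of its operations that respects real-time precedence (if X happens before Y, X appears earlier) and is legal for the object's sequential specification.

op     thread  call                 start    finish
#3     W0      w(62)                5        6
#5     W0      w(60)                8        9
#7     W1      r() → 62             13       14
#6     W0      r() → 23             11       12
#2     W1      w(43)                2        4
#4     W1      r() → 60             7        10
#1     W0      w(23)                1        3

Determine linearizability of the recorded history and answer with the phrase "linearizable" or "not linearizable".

not linearizable

prefix check: 1..11 passes, 1..12 fails once #6's time-12 response joins
6 completed operations, 4 real-time-consistent orders — every register replay fails
take #1, #2, #3, #4, #5, #6: step 4 already fails, because #4 r() → 60 cannot occur there
take #1, #2, #3, #5, #4, #6: step 6 already fails, because #6 r() → 23 cannot occur there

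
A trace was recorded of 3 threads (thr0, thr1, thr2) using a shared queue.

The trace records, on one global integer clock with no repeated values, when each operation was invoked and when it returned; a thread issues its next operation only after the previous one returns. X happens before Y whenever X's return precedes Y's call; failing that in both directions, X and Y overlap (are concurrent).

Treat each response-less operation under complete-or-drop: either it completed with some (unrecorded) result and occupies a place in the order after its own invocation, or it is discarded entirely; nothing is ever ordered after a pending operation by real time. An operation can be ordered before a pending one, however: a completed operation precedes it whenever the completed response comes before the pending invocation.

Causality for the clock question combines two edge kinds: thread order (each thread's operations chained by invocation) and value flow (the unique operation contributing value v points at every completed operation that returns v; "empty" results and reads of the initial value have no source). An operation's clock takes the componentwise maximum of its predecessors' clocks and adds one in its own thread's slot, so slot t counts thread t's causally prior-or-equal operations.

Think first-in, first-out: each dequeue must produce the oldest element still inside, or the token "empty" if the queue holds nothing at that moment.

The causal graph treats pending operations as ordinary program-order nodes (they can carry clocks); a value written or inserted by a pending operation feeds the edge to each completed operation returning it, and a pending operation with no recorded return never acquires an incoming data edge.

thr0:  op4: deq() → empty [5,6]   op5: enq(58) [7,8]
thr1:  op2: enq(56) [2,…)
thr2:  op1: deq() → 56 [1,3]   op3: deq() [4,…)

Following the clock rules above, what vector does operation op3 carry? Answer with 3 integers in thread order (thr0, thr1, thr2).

(0, 1, 2)

root op op2, invoked 2: fresh clock plus thr1's own tick → (0, 1, 0)
root op op4, invoked 5: fresh clock plus thr0's own tick → (1, 0, 0)
op1 (invocation 1): componentwise max over VC(op2)=(0, 1, 0), +1 at thr2, giving (0, 1, 1)
op5 (invocation 7): componentwise max over VC(op4)=(1, 0, 0), +1 at thr0, giving (2, 0, 0)
op3 (invocation 4): componentwise max over VC(op1)=(0, 1, 1), +1 at thr2, giving (0, 1, 2)
target: VC(op3) = (0, 1, 2)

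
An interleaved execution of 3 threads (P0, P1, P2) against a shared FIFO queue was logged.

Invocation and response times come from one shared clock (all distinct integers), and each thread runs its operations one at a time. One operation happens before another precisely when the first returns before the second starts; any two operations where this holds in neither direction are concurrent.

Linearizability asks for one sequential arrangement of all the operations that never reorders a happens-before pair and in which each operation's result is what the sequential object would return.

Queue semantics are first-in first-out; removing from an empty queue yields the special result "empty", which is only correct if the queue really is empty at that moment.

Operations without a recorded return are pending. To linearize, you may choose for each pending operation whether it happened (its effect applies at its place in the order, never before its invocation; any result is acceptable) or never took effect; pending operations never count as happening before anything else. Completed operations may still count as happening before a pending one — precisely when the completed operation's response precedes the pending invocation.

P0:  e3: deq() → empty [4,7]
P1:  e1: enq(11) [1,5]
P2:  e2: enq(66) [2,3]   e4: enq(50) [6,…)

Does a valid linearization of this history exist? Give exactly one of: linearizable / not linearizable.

not linearizable

events 1..6 are fine; event 7 — the response of e3 at time 7 — makes the prefix non-linearizable
the 3 completed operations admit 3 real-time orders; each fails the FIFO queue replay
completion choices over the 1 pending operation (e4) were checked; none helps
sample order e1, e2, e3 (pending dropped) stalls at step 3 — e3 deq() → empty has no legal effect
sample order e2, e1, e3 (pending dropped) stalls at step 3 — e3 deq() → empty has no legal effect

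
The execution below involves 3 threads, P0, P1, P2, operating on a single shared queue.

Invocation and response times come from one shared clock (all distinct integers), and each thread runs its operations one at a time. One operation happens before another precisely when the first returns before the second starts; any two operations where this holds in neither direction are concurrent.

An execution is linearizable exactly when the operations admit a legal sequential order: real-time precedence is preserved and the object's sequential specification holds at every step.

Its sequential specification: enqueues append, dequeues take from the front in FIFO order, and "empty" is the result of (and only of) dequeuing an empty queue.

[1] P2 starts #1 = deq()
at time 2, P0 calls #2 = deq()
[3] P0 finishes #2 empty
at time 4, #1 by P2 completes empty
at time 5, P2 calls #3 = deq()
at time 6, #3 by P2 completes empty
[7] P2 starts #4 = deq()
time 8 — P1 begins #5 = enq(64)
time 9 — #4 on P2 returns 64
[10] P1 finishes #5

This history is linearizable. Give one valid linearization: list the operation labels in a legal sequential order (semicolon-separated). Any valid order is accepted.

1. #1 deq() → empty, leaving queue <>
2. #2 deq() → empty, leaving queue <>
3. #3 deq() → empty, leaving queue <>
4. #5 enq(64), leaving queue <64>
5. #4 deq() → 64, leaving queue <>

#1; #2; #3; #5; #4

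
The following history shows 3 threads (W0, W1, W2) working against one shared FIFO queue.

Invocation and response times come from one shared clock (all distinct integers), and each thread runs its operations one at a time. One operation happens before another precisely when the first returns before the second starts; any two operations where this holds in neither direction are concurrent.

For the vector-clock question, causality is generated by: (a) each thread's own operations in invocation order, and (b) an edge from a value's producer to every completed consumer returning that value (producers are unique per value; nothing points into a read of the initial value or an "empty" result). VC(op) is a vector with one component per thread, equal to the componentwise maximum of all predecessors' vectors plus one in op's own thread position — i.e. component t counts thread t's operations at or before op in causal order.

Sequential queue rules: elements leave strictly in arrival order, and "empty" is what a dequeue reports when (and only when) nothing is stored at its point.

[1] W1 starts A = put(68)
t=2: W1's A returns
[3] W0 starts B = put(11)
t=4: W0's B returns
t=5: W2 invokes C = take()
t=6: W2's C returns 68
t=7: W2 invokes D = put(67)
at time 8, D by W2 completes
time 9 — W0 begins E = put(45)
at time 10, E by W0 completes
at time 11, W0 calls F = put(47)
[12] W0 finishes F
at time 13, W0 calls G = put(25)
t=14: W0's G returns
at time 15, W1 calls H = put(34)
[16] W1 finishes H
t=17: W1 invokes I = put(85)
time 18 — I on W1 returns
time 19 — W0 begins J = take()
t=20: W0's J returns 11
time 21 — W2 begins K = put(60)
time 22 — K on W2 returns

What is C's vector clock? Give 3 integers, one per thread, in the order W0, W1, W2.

(0, 1, 1)

root op A, invoked 1: fresh clock plus W1's own tick → (0, 1, 0)
root op B, invoked 3: fresh clock plus W0's own tick → (1, 0, 0)
C (invocation 5): componentwise max over VC(A)=(0, 1, 0), +1 at W2, giving (0, 1, 1)
H (invocation 15): componentwise max over VC(A)=(0, 1, 0), +1 at W1, giving (0, 2, 0)
E (invocation 9): componentwise max over VC(B)=(1, 0, 0), +1 at W0, giving (2, 0, 0)
D (invocation 7): componentwise max over VC(C)=(0, 1, 1), +1 at W2, giving (0, 1, 2)
I (invocation 17): componentwise max over VC(H)=(0, 2, 0), +1 at W1, giving (0, 3, 0)
F (invocation 11): componentwise max over VC(E)=(2, 0, 0), +1 at W0, giving (3, 0, 0)
K (invocation 21): componentwise max over VC(D)=(0, 1, 2), +1 at W2, giving (0, 1, 3)
G (invocation 13): componentwise max over VC(F)=(3, 0, 0), +1 at W0, giving (4, 0, 0)
J (invocation 19): componentwise max over VC(B)=(1, 0, 0), VC(G)=(4, 0, 0), +1 at W0, giving (5, 0, 0)
target: VC(C) = (0, 1, 1)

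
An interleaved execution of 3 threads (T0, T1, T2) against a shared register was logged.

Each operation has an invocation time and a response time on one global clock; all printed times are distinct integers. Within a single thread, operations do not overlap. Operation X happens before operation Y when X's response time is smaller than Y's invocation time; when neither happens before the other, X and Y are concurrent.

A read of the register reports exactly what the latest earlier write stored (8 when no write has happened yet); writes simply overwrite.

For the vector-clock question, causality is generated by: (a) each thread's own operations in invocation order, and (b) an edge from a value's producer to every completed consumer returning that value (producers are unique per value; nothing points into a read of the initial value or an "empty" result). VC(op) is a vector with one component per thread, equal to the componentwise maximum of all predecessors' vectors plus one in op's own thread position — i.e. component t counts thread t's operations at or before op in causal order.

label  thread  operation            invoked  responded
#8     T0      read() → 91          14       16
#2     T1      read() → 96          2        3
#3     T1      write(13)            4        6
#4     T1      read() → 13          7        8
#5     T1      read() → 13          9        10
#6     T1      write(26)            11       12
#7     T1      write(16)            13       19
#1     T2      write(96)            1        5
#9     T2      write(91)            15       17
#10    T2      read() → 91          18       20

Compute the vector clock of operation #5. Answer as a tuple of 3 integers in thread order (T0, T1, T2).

(0, 4, 1)

no predecessors for #1 (invoked 1): T2 increments from zero → (0, 0, 1)
VC(#9, invoked at 15): max of VC(#1)=(0, 0, 1), then +1 on thread T2 → (0, 0, 2)
VC(#2, invoked at 2): max of VC(#1)=(0, 0, 1), then +1 on thread T1 → (0, 1, 1)
VC(#10, invoked at 18): max of VC(#9)=(0, 0, 2), then +1 on thread T2 → (0, 0, 3)
VC(#3, invoked at 4): max of VC(#2)=(0, 1, 1), then +1 on thread T1 → (0, 2, 1)
VC(#8, invoked at 14): max of VC(#9)=(0, 0, 2), then +1 on thread T0 → (1, 0, 2)
VC(#4, invoked at 7): max of VC(#3)=(0, 2, 1), then +1 on thread T1 → (0, 3, 1)
VC(#5, invoked at 9): max of VC(#3)=(0, 2, 1), VC(#4)=(0, 3, 1), then +1 on thread T1 → (0, 4, 1)
VC(#6, invoked at 11): max of VC(#5)=(0, 4, 1), then +1 on thread T1 → (0, 5, 1)
VC(#7, invoked at 13): max of VC(#6)=(0, 5, 1), then +1 on thread T1 → (0, 6, 1)
target: VC(#5) = (0, 4, 1)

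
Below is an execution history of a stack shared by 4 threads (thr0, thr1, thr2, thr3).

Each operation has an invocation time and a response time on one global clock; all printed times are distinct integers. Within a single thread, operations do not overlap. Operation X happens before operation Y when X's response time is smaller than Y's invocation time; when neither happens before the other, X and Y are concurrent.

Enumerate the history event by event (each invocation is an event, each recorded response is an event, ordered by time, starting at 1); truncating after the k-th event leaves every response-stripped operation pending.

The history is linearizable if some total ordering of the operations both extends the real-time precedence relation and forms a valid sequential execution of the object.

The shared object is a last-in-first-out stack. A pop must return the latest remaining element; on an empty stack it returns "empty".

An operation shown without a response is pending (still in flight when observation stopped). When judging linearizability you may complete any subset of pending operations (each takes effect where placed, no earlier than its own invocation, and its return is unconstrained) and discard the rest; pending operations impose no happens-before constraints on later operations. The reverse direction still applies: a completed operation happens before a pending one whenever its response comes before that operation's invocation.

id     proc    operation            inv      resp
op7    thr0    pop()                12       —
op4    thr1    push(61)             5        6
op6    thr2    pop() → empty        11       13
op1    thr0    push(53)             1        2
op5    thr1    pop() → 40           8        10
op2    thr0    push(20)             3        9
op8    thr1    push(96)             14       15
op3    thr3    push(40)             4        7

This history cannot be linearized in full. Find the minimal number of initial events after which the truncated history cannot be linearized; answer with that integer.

13

events 1..12 are linearizable, e.g. via op1, op2, op4, op3, op5:
after step 1 (op1 push(53)): stack <53>
after step 2 (op2 push(20)): stack <53,20>
after step 3 (op4 push(61)): stack <53,20,61>
after step 4 (op3 push(40)): stack <53,20,61,40>
after step 5 (op5 pop() → 40): stack <53,20,61>
at event 13 (op6's time-13 response) nothing linearizes any more
no completion choice of the 1 pending operation (op7) rescues it — every subset was tried
e.g. op1, op2, op3, op4, op5, op6 (pending dropped): illegal at step 5, since op5 pop() → 40 cannot apply there
e.g. op1, op2, op4, op3, op5, op6 (pending dropped): illegal at step 6, since op6 pop() → empty cannot apply there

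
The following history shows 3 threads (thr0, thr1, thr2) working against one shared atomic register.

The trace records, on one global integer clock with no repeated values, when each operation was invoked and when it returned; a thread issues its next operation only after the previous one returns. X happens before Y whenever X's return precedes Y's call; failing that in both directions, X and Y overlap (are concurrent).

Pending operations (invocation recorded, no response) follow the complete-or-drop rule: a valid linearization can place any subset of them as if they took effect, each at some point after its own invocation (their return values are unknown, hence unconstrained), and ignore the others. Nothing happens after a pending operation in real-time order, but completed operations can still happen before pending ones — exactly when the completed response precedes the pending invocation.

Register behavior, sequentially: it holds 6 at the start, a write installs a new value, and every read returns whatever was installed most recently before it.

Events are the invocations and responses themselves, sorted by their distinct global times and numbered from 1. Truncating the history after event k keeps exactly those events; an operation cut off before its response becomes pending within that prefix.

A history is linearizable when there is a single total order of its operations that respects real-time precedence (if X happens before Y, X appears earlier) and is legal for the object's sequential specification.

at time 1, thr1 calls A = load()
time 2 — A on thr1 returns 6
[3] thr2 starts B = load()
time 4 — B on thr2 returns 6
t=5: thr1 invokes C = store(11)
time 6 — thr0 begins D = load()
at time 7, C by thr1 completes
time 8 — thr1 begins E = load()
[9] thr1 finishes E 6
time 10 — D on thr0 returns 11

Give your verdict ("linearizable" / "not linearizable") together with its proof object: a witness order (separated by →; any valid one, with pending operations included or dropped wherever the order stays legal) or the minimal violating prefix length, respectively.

not linearizable — minimal violating prefix: 9 events

the violation lands at event 9, E's response at time 9: events 1..8 linearize, events 1..9 do not
the completed operations (4 total) allow one real-time order; the atomic register replay rejects it
no completion choice of the 1 pending operation (D) rescues it — every subset was tried
for example A, B, C, E (pending dropped) fails at step 4: E load() → 6 is not legal there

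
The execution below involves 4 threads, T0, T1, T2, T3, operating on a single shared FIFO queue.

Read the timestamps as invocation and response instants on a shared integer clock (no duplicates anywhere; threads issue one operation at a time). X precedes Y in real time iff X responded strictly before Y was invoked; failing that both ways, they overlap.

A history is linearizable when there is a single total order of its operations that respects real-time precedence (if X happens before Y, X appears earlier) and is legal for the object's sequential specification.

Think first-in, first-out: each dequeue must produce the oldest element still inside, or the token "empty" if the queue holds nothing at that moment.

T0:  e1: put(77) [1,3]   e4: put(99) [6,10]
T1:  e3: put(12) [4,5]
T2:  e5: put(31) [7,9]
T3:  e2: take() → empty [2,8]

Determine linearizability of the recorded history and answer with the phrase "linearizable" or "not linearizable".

one valid linearization: e2, e1, e3, e4, e5
step 1: e2 take() → empty — queue <>
step 2: e1 put(77) — queue <77>
step 3: e3 put(12) — queue <77,12>
step 4: e4 put(99) — queue <77,12,99>
step 5: e5 put(31) — queue <77,12,99,31>

linearizable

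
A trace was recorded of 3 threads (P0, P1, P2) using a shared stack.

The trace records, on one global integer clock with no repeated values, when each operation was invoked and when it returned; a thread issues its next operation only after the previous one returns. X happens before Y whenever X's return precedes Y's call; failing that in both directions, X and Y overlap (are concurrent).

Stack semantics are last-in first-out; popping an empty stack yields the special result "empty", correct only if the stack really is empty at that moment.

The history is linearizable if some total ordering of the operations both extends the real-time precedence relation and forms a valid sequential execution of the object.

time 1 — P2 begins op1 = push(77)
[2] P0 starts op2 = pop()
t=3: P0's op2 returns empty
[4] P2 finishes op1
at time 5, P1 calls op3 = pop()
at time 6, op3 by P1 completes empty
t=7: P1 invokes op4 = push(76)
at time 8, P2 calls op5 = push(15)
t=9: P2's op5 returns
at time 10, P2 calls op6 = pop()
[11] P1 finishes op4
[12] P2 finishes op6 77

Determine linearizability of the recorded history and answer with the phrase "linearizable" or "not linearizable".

not linearizable

the violation lands at event 6, op3's response at time 6: events 1..5 linearize, events 1..6 do not
3 completed operations, 2 real-time-consistent orders — every stack replay fails
take op1, op2, op3: step 2 already fails, because op2 pop() → empty cannot occur there
take op2, op1, op3: step 3 already fails, because op3 pop() → empty cannot occur there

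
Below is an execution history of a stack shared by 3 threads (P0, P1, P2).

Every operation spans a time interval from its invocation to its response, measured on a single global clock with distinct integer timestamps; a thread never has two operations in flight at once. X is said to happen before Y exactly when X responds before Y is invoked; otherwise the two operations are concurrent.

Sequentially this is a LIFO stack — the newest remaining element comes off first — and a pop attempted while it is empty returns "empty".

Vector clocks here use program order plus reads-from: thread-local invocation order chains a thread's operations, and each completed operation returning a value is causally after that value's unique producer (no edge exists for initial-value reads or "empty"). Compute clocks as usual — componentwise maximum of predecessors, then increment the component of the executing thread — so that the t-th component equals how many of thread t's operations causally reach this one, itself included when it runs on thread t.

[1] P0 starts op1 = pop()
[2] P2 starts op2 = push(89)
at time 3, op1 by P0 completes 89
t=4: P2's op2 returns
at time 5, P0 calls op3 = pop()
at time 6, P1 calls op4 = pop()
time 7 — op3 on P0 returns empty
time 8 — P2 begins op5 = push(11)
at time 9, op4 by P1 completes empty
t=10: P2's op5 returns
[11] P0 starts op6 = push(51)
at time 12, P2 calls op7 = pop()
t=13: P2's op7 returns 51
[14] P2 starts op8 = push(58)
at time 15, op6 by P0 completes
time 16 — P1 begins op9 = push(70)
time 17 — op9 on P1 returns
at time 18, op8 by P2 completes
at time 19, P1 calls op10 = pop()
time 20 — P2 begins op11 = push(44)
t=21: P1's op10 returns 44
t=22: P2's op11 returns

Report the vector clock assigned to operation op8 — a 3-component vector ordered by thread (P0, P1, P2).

VC(op2, invoked at 2): no causal predecessors; +1 on P2 → (0, 0, 1)
VC(op4, invoked at 6): no causal predecessors; +1 on P1 → (0, 1, 0)
merge at op5 (invoked 8): VC(op2)=(0, 0, 1), own-thread bump on P2 → (0, 0, 2)
merge at op9 (invoked 16): VC(op4)=(0, 1, 0), own-thread bump on P1 → (0, 2, 0)
merge at op1 (invoked 1): VC(op2)=(0, 0, 1), own-thread bump on P0 → (1, 0, 1)
merge at op3 (invoked 5): VC(op1)=(1, 0, 1), own-thread bump on P0 → (2, 0, 1)
merge at op6 (invoked 11): VC(op3)=(2, 0, 1), own-thread bump on P0 → (3, 0, 1)
merge at op7 (invoked 12): VC(op5)=(0, 0, 2), VC(op6)=(3, 0, 1), own-thread bump on P2 → (3, 0, 3)
merge at op8 (invoked 14): VC(op7)=(3, 0, 3), own-thread bump on P2 → (3, 0, 4)
merge at op11 (invoked 20): VC(op8)=(3, 0, 4), own-thread bump on P2 → (3, 0, 5)
merge at op10 (invoked 19): VC(op9)=(0, 2, 0), VC(op11)=(3, 0, 5), own-thread bump on P1 → (3, 3, 5)
target: VC(op8) = (3, 0, 4)

(3, 0, 4)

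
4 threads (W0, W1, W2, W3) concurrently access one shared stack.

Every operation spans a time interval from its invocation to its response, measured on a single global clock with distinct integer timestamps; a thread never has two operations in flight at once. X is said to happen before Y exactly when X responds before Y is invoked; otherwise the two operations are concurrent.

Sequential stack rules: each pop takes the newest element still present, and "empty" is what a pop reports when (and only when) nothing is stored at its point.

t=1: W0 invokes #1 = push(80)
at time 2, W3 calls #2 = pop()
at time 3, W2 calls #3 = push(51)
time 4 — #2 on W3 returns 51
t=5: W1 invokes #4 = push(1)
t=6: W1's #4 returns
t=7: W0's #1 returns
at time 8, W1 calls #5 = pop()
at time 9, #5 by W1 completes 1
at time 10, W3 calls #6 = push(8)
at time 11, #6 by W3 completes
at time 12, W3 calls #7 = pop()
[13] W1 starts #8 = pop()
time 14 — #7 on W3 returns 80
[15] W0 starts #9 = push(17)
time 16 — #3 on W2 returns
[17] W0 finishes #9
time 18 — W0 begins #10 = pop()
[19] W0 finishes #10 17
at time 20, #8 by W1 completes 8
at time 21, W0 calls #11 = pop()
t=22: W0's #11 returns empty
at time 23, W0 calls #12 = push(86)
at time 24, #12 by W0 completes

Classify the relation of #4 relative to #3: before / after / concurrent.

#4 spans [5,6], #3 spans [3,16]
the intervals overlap in both directions

concurrent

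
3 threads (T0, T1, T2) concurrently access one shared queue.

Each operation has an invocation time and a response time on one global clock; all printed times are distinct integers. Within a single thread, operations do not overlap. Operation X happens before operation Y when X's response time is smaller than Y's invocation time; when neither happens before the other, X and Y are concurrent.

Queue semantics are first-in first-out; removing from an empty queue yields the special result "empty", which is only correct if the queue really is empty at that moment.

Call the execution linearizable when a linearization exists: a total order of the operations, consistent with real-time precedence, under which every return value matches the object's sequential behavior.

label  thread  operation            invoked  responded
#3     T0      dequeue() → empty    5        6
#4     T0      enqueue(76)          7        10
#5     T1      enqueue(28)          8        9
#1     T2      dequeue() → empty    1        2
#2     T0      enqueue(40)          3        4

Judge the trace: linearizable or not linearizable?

not linearizable

cut after 5 events: linearizable; cut after 6 events (#3 responds, time 6): not linearizable
one real-time candidate order over the 3 completed operations — the queue replay rejects it
for example #1, #2, #3 fails at step 3: #3 dequeue() → empty is not legal there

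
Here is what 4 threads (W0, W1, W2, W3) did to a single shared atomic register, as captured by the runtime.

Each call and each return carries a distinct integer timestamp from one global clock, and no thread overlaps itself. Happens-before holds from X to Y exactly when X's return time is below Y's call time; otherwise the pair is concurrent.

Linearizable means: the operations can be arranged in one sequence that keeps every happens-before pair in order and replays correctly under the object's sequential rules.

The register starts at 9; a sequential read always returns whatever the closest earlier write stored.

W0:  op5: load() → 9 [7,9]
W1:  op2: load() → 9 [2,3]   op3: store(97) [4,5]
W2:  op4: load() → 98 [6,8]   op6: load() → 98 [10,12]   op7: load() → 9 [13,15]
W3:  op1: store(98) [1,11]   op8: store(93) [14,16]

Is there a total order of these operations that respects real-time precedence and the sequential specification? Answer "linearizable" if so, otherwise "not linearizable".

not linearizable

cut after 8 events: linearizable; cut after 9 events (op5 responds, time 9): not linearizable
2 orders of the 4 completed atomic register ops respect real time; none is legal
no completion choice of the 1 pending operation (op1) rescues it — every subset was tried
take op2, op3, op4, op5 (pending dropped): step 3 already fails, because op4 load() → 98 cannot occur there
take op2, op3, op5, op4 (pending dropped): step 3 already fails, because op5 load() → 9 cannot occur there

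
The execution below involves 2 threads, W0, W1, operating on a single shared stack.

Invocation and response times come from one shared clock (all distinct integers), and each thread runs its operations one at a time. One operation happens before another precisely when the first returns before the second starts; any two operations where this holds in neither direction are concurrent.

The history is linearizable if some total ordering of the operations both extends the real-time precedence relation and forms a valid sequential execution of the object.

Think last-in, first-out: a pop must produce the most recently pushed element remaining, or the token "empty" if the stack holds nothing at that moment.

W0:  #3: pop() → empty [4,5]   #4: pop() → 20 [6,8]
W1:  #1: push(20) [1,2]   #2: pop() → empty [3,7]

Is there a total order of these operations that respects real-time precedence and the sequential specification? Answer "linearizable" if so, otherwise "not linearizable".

not linearizable

cut after 6 events: linearizable; cut after 7 events (#2 responds, time 7): not linearizable
all 2 real-time-respecting orders fail — 3 completed stack operations, no legal replay
every completion of the 1 pending operation (#4) was checked; none linearizes
for example #1, #2, #3 (pending dropped) fails at step 2: #2 pop() → empty is not legal there
for example #1, #3, #2 (pending dropped) fails at step 2: #3 pop() → empty is not legal there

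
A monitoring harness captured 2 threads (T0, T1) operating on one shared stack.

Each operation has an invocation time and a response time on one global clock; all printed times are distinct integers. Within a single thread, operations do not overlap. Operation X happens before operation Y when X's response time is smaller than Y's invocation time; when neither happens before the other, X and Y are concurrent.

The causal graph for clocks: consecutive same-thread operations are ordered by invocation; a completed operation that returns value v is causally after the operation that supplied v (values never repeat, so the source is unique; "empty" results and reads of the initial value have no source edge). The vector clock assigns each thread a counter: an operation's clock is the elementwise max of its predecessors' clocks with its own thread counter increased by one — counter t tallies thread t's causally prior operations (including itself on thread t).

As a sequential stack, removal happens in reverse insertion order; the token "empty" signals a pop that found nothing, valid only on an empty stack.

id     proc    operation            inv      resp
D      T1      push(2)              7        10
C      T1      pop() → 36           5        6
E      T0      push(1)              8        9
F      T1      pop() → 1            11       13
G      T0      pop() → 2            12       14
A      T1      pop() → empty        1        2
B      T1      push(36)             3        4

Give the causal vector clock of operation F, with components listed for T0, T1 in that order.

root op A, invoked 1: fresh clock plus T1's own tick → (0, 1)
root op E, invoked 8: fresh clock plus T0's own tick → (1, 0)
B, invoked 3, takes VC(A)=(0, 1) under max, adds 1 for T1 → (0, 2)
C, invoked 5, takes VC(B)=(0, 2) under max, adds 1 for T1 → (0, 3)
D, invoked 7, takes VC(C)=(0, 3) under max, adds 1 for T1 → (0, 4)
F, invoked 11, takes VC(D)=(0, 4), VC(E)=(1, 0) under max, adds 1 for T1 → (1, 5)
G, invoked 12, takes VC(D)=(0, 4), VC(E)=(1, 0) under max, adds 1 for T0 → (2, 4)
target: VC(F) = (1, 5)

(1, 5)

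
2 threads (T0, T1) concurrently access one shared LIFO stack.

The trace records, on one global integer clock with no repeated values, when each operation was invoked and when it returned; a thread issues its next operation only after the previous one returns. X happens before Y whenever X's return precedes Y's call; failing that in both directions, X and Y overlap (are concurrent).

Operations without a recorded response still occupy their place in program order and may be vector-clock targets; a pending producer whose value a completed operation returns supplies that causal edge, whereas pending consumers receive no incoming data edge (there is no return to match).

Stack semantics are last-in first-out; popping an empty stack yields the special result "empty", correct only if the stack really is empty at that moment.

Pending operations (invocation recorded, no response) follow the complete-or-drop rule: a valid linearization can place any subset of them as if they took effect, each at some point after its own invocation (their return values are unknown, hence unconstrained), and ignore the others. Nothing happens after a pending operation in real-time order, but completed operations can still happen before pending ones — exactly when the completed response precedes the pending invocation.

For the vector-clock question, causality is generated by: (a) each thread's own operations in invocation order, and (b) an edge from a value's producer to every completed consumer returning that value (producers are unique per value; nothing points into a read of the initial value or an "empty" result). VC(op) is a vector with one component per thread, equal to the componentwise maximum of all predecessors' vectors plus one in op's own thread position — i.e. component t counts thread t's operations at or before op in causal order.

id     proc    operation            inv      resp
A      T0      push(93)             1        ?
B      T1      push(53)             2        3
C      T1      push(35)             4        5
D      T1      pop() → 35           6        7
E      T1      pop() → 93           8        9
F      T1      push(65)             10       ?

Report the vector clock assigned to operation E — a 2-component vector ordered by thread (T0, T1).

no predecessors for B (invoked 2): T1 increments from zero → (0, 1)
no predecessors for A (invoked 1): T0 increments from zero → (1, 0)
from VC(B)=(0, 1), C (invoked 4) maxes components and bumps T1 → (0, 2)
from VC(C)=(0, 2), D (invoked 6) maxes components and bumps T1 → (0, 3)
from VC(A)=(1, 0), VC(D)=(0, 3), E (invoked 8) maxes components and bumps T1 → (1, 4)
from VC(E)=(1, 4), F (invoked 10) maxes components and bumps T1 → (1, 5)
target: VC(E) = (1, 4)

(1, 4)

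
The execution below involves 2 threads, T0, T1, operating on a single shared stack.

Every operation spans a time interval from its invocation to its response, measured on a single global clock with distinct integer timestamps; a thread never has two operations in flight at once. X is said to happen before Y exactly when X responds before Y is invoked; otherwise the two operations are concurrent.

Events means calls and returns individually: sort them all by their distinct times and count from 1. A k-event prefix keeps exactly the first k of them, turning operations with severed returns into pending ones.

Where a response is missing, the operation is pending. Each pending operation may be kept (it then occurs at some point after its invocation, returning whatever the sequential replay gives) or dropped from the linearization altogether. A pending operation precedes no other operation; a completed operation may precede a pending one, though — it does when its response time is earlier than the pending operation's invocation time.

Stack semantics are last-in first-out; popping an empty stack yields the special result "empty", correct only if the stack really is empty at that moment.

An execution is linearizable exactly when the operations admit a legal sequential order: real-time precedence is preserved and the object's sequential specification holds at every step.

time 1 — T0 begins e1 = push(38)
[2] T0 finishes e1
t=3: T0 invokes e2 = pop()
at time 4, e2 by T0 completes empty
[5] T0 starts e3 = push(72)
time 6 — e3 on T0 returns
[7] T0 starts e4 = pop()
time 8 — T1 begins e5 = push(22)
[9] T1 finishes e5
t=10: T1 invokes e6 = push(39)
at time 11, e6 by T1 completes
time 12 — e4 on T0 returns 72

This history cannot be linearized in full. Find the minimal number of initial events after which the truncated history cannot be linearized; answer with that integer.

4

one valid order for events 1..3 is e1:
1. e1 push(38), leaving stack <38>
once event 4 joins (e2's response, time 4), exhaustive search finds no witness
e.g. e1, e2: illegal at step 2, since e2 pop() → empty cannot apply there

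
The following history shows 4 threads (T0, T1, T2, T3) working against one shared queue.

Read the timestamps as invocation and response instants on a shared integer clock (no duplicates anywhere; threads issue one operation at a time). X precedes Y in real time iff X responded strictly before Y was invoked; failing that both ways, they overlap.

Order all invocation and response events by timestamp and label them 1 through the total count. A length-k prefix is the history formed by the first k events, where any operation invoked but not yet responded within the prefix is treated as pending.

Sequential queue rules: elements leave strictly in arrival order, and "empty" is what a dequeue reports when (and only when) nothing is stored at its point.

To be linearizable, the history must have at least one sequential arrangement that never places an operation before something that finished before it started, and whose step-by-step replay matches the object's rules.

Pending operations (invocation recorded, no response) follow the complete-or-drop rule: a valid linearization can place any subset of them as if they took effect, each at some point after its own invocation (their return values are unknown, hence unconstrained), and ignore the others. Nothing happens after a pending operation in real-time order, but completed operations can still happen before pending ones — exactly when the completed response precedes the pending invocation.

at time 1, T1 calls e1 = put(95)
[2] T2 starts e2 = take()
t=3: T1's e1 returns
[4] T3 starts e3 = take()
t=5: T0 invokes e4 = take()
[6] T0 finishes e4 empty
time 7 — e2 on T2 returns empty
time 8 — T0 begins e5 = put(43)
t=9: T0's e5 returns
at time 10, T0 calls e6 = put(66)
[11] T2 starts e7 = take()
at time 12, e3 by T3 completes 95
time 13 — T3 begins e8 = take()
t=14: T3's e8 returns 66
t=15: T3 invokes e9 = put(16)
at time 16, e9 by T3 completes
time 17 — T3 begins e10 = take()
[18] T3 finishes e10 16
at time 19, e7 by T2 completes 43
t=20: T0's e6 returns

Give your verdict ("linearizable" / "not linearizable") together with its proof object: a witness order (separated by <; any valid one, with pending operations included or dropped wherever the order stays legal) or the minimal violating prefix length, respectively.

step 1: e1 put(95) — queue <95>
step 2: e3 take() → 95 — queue <>
step 3: e2 take() → empty — queue <>
step 4: e4 take() → empty — queue <>
step 5: e5 put(43) — queue <43>
step 6: e6 put(66) — queue <43,66>
step 7: e7 take() → 43 — queue <66>
step 8: e8 take() → 66 — queue <>
step 9: e9 put(16) — queue <16>
step 10: e10 take() → 16 — queue <>

linearizable — witness: e1 < e3 < e2 < e4 < e5 < e6 < e7 < e8 < e9 < e10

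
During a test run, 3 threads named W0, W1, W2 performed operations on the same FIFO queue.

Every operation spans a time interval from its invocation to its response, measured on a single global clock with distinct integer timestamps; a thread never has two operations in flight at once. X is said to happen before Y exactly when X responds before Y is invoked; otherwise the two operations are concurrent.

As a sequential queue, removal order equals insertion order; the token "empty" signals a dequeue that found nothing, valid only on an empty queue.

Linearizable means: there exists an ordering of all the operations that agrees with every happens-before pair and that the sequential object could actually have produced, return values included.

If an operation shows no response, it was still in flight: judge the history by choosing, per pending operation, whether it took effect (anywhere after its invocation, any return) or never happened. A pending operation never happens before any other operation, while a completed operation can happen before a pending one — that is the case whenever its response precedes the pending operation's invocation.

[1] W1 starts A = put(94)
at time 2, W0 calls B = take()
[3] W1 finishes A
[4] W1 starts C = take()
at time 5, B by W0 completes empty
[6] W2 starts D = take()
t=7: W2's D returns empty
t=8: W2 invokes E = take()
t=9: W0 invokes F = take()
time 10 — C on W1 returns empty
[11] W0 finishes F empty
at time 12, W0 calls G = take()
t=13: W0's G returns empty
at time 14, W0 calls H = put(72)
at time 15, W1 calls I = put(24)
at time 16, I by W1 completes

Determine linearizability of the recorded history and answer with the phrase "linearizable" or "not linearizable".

not linearizable

already the first 10 events (up to C's response at time 10) admit no linearization; the first 9 still do
real-time-consistent orders of the 4 completed operations: 5 — all fail the FIFO queue replay
every completion of the 2 pending operations (E, F) was checked; none linearizes
one such order, A, B, C, D (pending dropped), breaks at step 2 where B take() → empty is illegal
one such order, A, B, D, C (pending dropped), breaks at step 2 where B take() → empty is illegal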